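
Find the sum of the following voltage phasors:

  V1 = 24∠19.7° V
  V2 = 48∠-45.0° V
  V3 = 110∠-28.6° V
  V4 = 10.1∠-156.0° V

Step 1 — Convert each phasor to rectangular form:
  V1 = 24·(cos(19.7°) + j·sin(19.7°)) = 22.6 + j8.09 V
  V2 = 48·(cos(-45.0°) + j·sin(-45.0°)) = 33.94 - j33.94 V
  V3 = 110·(cos(-28.6°) + j·sin(-28.6°)) = 96.58 - j52.66 V
  V4 = 10.1·(cos(-156.0°) + j·sin(-156.0°)) = -9.227 - j4.108 V
Step 2 — Sum components: V_total = 143.9 - j82.61 V.
Step 3 — Convert to polar: |V_total| = 165.9 V, ∠V_total = -29.9°.

V_total = 165.9∠-29.9° V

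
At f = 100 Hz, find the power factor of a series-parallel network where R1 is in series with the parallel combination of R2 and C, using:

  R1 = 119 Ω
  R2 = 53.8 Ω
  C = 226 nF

Step 1 — Angular frequency: ω = 2π·f = 2π·100 = 628.3 rad/s.
Step 2 — Component impedances:
  R1: Z = R = 119 Ω
  R2: Z = R = 53.8 Ω
  C: Z = 1/(jωC) = -j/(ω·C) = 0 - j7042 Ω
Step 3 — Parallel branch: R2 || C = 1/(1/R2 + 1/C) = 53.8 - j0.411 Ω.
Step 4 — Series with R1: Z_total = R1 + (R2 || C) = 172.8 - j0.411 Ω = 172.8∠-0.1° Ω.
Step 5 — Power factor: PF = cos(φ) = Re(Z)/|Z| = 172.8/172.8 = 1.
Step 6 — Type: Im(Z) = -0.411 ⇒ leading (phase φ = -0.1°).

PF = 1 (leading, φ = -0.1°)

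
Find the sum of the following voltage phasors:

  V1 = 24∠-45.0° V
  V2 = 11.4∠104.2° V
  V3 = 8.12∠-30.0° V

Step 1 — Convert each phasor to rectangular form:
  V1 = 24·(cos(-45.0°) + j·sin(-45.0°)) = 16.97 - j16.97 V
  V2 = 11.4·(cos(104.2°) + j·sin(104.2°)) = -2.797 + j11.05 V
  V3 = 8.12·(cos(-30.0°) + j·sin(-30.0°)) = 7.032 - j4.06 V
Step 2 — Sum components: V_total = 21.21 - j9.979 V.
Step 3 — Convert to polar: |V_total| = 23.44 V, ∠V_total = -25.2°.

V_total = 23.44∠-25.2° V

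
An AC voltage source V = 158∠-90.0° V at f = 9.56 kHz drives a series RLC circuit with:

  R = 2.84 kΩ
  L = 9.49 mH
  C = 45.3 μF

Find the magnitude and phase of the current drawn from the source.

Step 1 — Angular frequency: ω = 2π·f = 2π·9560 = 6.007e+04 rad/s.
Step 2 — Component impedances:
  R: Z = R = 2840 Ω
  L: Z = jωL = j·6.007e+04·0.00949 = 0 + j570 Ω
  C: Z = 1/(jωC) = -j/(ω·C) = 0 - j0.3675 Ω
Step 3 — Series combination: Z_total = R + L + C = 2840 + j569.7 Ω = 2897∠11.3° Ω.
Step 4 — Source phasor: V = 158∠-90.0° V = 0 - j158 V.
Step 5 — Ohm's law: I = V / Z_total = (0 - j158) / (2840 + j569.7) = -0.01073 - j0.05348 A.
Step 6 — Convert to polar: |I| = 0.05455 A, ∠I = -101.3°.

I = 0.05455∠-101.3° A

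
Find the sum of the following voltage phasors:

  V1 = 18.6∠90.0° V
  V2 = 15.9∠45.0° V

Step 1 — Convert each phasor to rectangular form:
  V1 = 18.6·(cos(90.0°) + j·sin(90.0°)) = 0 + j18.6 V
  V2 = 15.9·(cos(45.0°) + j·sin(45.0°)) = 11.24 + j11.24 V
Step 2 — Sum components: V_total = 11.24 + j29.84 V.
Step 3 — Convert to polar: |V_total| = 31.89 V, ∠V_total = 69.4°.

V_total = 31.89∠69.4° V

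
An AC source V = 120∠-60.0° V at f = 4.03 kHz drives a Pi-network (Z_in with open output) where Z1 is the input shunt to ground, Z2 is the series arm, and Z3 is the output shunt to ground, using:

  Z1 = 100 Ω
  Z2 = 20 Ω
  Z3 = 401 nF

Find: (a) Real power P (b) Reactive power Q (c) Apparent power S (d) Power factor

Step 1 — Angular frequency: ω = 2π·f = 2π·4030 = 2.532e+04 rad/s.
Step 2 — Component impedances:
  Z1: Z = R = 100 Ω
  Z2: Z = R = 20 Ω
  Z3: Z = 1/(jωC) = -j/(ω·C) = 0 - j98.49 Ω
Step 3 — With open output, the series arm Z2 and the output shunt Z3 appear in series to ground: Z2 + Z3 = 20 - j98.49 Ω.
Step 4 — Parallel with input shunt Z1: Z_in = Z1 || (Z2 + Z3) = 50.21 - j40.87 Ω = 64.74∠-39.1° Ω.
Step 5 — Source phasor: V = 120∠-60.0° V = 60 - j103.9 V.
Step 6 — Current: I = V / Z = 1.732 - j0.6599 A = 1.854∠-20.9° A.
Step 7 — Complex power: S = V·I* = 172.5 - j140.4 VA.
Step 8 — Real power: P = Re(S) = 172.5 W.
Step 9 — Reactive power: Q = Im(S) = -140.4 VAR.
Step 10 — Apparent power: |S| = 222.4 VA.
Step 11 — Power factor: PF = P/|S| = 0.7756 (leading).

(a) P = 172.5 W  (b) Q = -140.4 VAR  (c) S = 222.4 VA  (d) PF = 0.7756 (leading)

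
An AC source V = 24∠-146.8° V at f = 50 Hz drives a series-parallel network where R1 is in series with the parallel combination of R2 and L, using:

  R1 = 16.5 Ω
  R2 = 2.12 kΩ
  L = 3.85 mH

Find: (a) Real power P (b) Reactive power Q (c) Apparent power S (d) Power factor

Step 1 — Angular frequency: ω = 2π·f = 2π·50 = 314.2 rad/s.
Step 2 — Component impedances:
  R1: Z = R = 16.5 Ω
  R2: Z = R = 2120 Ω
  L: Z = jωL = j·314.2·0.00385 = 0 + j1.21 Ω
Step 3 — Parallel branch: R2 || L = 1/(1/R2 + 1/L) = 0.0006901 + j1.21 Ω.
Step 4 — Series with R1: Z_total = R1 + (R2 || L) = 16.5 + j1.21 Ω = 16.54∠4.2° Ω.
Step 5 — Source phasor: V = 24∠-146.8° V = -20.08 - j13.14 V.
Step 6 — Current: I = V / Z = -1.269 - j0.7034 A = 1.451∠-151.0° A.
Step 7 — Complex power: S = V·I* = 34.72 + j2.545 VA.
Step 8 — Real power: P = Re(S) = 34.72 W.
Step 9 — Reactive power: Q = Im(S) = 2.545 VAR.
Step 10 — Apparent power: |S| = 34.81 VA.
Step 11 — Power factor: PF = P/|S| = 0.9973 (lagging).

(a) P = 34.72 W  (b) Q = 2.545 VAR  (c) S = 34.81 VA  (d) PF = 0.9973 (lagging)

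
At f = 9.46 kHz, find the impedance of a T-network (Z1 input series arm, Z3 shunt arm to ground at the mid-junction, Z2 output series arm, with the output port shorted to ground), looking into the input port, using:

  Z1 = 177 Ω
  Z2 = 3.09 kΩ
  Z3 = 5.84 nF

Step 1 — Angular frequency: ω = 2π·f = 2π·9460 = 5.944e+04 rad/s.
Step 2 — Component impedances:
  Z1: Z = R = 177 Ω
  Z2: Z = R = 3090 Ω
  Z3: Z = 1/(jωC) = -j/(ω·C) = 0 - j2881 Ω
Step 3 — With the output port shorted to ground, the output series arm Z2 runs from the junction to ground; the shunt arm Z3 also runs from the junction to ground. They appear in parallel: Z3 || Z2 = 1437 - j1541 Ω.
Step 4 — Series with input arm Z1: Z_in = Z1 + (Z3 || Z2) = 1614 - j1541 Ω = 2232∠-43.7° Ω.

Z = 1614 - j1541 Ω = 2232∠-43.7° Ω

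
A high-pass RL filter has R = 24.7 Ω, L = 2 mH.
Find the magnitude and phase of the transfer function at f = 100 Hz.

Step 1 — Angular frequency: ω = 2π·100 = 628.3 rad/s.
Step 2 — Transfer function: H(jω) = jωL/(R + jωL).
Step 3 — Numerator jωL = j·1.257; denominator R + jωL = 24.7 + j1.257.
Step 4 — H = 0.002582 + j0.05074.
Step 5 — Magnitude: |H| = 0.05081 (-25.9 dB); phase: φ = 87.1°.

|H| = 0.05081 (-25.9 dB), φ = 87.1°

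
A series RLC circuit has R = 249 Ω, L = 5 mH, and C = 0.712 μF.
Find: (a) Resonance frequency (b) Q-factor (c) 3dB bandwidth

Step 1 — Resonance condition Im(Z)=0 gives ω₀ = 1/√(LC).
Step 2 — ω₀ = 1/√(0.005·7.12e-07) = 1.676e+04 rad/s.
Step 3 — f₀ = ω₀/(2π) = 2667 Hz.
Step 4 — Series Q: Q = ω₀L/R = 1.676e+04·0.005/249 = 0.3365.
Step 5 — 3dB bandwidth: Δω = ω₀/Q = 4.98e+04 rad/s; BW = Δω/(2π) = 7926 Hz.

(a) f₀ = 2667 Hz  (b) Q = 0.3365  (c) BW = 7926 Hz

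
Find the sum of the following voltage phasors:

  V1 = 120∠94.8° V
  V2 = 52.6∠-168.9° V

Step 1 — Convert each phasor to rectangular form:
  V1 = 120·(cos(94.8°) + j·sin(94.8°)) = -10.04 + j119.6 V
  V2 = 52.6·(cos(-168.9°) + j·sin(-168.9°)) = -51.62 - j10.13 V
Step 2 — Sum components: V_total = -61.66 + j109.5 V.
Step 3 — Convert to polar: |V_total| = 125.6 V, ∠V_total = 119.4°.

V_total = 125.6∠119.4° V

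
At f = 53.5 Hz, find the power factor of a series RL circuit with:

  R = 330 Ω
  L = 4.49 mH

Step 1 — Angular frequency: ω = 2π·f = 2π·53.5 = 336.2 rad/s.
Step 2 — Component impedances:
  R: Z = R = 330 Ω
  L: Z = jωL = j·336.2·0.00449 = 0 + j1.509 Ω
Step 3 — Series combination: Z_total = R + L = 330 + j1.509 Ω = 330∠0.3° Ω.
Step 4 — Power factor: PF = cos(φ) = Re(Z)/|Z| = 330/330 = 1.
Step 5 — Type: Im(Z) = 1.509 ⇒ lagging (phase φ = 0.3°).

PF = 1 (lagging, φ = 0.3°)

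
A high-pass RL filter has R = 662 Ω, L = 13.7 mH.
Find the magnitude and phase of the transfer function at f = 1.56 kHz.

Step 1 — Angular frequency: ω = 2π·1560 = 9802 rad/s.
Step 2 — Transfer function: H(jω) = jωL/(R + jωL).
Step 3 — Numerator jωL = j·134.3; denominator R + jωL = 662 + j134.3.
Step 4 — H = 0.03952 + j0.1948.
Step 5 — Magnitude: |H| = 0.1988 (-14.0 dB); phase: φ = 78.5°.

|H| = 0.1988 (-14.0 dB), φ = 78.5°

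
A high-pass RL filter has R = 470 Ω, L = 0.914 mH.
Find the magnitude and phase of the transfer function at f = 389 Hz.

Step 1 — Angular frequency: ω = 2π·389 = 2444 rad/s.
Step 2 — Transfer function: H(jω) = jωL/(R + jωL).
Step 3 — Numerator jωL = j·2.234; denominator R + jωL = 470 + j2.234.
Step 4 — H = 2.259e-05 + j0.004753.
Step 5 — Magnitude: |H| = 0.004753 (-46.5 dB); phase: φ = 89.7°.

|H| = 0.004753 (-46.5 dB), φ = 89.7°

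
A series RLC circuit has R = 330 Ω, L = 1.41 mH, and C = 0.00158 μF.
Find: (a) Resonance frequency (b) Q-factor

Step 1 — Resonance condition Im(Z)=0 gives ω₀ = 1/√(LC).
Step 2 — ω₀ = 1/√(0.00141·1.58e-09) = 6.7e+05 rad/s.
Step 3 — f₀ = ω₀/(2π) = 1.066e+05 Hz.
Step 4 — Series Q: Q = ω₀L/R = 6.7e+05·0.00141/330 = 2.863.

(a) f₀ = 1.066e+05 Hz  (b) Q = 2.863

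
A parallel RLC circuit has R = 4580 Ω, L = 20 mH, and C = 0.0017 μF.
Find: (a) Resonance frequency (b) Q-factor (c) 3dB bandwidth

Step 1 — Resonance: ω₀ = 1/√(LC) = 1/√(0.02·1.7e-09) = 1.715e+05 rad/s.
Step 2 — f₀ = ω₀/(2π) = 2.729e+04 Hz.
Step 3 — Parallel Q: Q = R/(ω₀L) = 4580/(1.715e+05·0.02) = 1.335.
Step 4 — Bandwidth: Δω = ω₀/Q = 1.284e+05 rad/s; BW = Δω/(2π) = 2.044e+04 Hz.

(a) f₀ = 2.729e+04 Hz  (b) Q = 1.335  (c) BW = 2.044e+04 Hz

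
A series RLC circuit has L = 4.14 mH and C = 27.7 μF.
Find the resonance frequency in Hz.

Step 1 — Resonance condition Im(Z)=0 gives ω₀ = 1/√(LC).
Step 2 — ω₀ = 1/√(0.00414·2.77e-05) = 2953 rad/s.
Step 3 — f₀ = ω₀/(2π) = 470 Hz.

f₀ = 470 Hz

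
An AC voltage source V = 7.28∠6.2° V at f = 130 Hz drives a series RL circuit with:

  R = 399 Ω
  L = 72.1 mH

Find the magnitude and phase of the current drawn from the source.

Step 1 — Angular frequency: ω = 2π·f = 2π·130 = 816.8 rad/s.
Step 2 — Component impedances:
  R: Z = R = 399 Ω
  L: Z = jωL = j·816.8·0.0721 = 0 + j58.89 Ω
Step 3 — Series combination: Z_total = R + L = 399 + j58.89 Ω = 403.3∠8.4° Ω.
Step 4 — Source phasor: V = 7.28∠6.2° V = 7.237 + j0.7862 V.
Step 5 — Ohm's law: I = V / Z_total = (7.237 + j0.7862) / (399 + j58.89) = 0.01804 - j0.0006917 A.
Step 6 — Convert to polar: |I| = 0.01805 A, ∠I = -2.2°.

I = 0.01805∠-2.2° A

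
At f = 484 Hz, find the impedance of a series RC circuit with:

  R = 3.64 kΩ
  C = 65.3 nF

Step 1 — Angular frequency: ω = 2π·f = 2π·484 = 3041 rad/s.
Step 2 — Component impedances:
  R: Z = R = 3640 Ω
  C: Z = 1/(jωC) = -j/(ω·C) = 0 - j5036 Ω
Step 3 — Series combination: Z_total = R + C = 3640 - j5036 Ω = 6214∠-54.1° Ω.

Z = 3640 - j5036 Ω = 6214∠-54.1° Ω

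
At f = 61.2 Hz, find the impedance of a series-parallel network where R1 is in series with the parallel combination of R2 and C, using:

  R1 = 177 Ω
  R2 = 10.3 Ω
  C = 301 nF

Step 1 — Angular frequency: ω = 2π·f = 2π·61.2 = 384.5 rad/s.
Step 2 — Component impedances:
  R1: Z = R = 177 Ω
  R2: Z = R = 10.3 Ω
  C: Z = 1/(jωC) = -j/(ω·C) = 0 - j8640 Ω
Step 3 — Parallel branch: R2 || C = 1/(1/R2 + 1/C) = 10.3 - j0.01228 Ω.
Step 4 — Series with R1: Z_total = R1 + (R2 || C) = 187.3 - j0.01228 Ω = 187.3∠-0.0° Ω.

Z = 187.3 - j0.01228 Ω = 187.3∠-0.0° Ω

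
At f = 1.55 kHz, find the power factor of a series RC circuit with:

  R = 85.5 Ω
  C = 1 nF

Step 1 — Angular frequency: ω = 2π·f = 2π·1550 = 9739 rad/s.
Step 2 — Component impedances:
  R: Z = R = 85.5 Ω
  C: Z = 1/(jωC) = -j/(ω·C) = 0 - j1.027e+05 Ω
Step 3 — Series combination: Z_total = R + C = 85.5 - j1.027e+05 Ω = 1.027e+05∠-90.0° Ω.
Step 4 — Power factor: PF = cos(φ) = Re(Z)/|Z| = 85.5/1.0268e+05 = 0.0008327.
Step 5 — Type: Im(Z) = -1.027e+05 ⇒ leading (phase φ = -90.0°).

PF = 0.0008327 (leading, φ = -90.0°)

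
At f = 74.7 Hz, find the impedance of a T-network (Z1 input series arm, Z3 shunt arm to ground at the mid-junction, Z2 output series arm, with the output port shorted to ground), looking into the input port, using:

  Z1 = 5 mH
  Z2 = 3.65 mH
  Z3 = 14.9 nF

Step 1 — Angular frequency: ω = 2π·f = 2π·74.7 = 469.4 rad/s.
Step 2 — Component impedances:
  Z1: Z = jωL = j·469.4·0.005 = 0 + j2.347 Ω
  Z2: Z = jωL = j·469.4·0.00365 = 0 + j1.713 Ω
  Z3: Z = 1/(jωC) = -j/(ω·C) = 0 - j1.43e+05 Ω
Step 3 — With the output port shorted to ground, the output series arm Z2 runs from the junction to ground; the shunt arm Z3 also runs from the junction to ground. They appear in parallel: Z3 || Z2 = 0 + j1.713 Ω.
Step 4 — Series with input arm Z1: Z_in = Z1 + (Z3 || Z2) = 0 + j4.06 Ω = 4.06∠90.0° Ω.

Z = 0 + j4.06 Ω = 4.06∠90.0° Ω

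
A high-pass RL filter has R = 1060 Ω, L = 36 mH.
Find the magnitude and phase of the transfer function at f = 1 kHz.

Step 1 — Angular frequency: ω = 2π·1000 = 6283 rad/s.
Step 2 — Transfer function: H(jω) = jωL/(R + jωL).
Step 3 — Numerator jωL = j·226.2; denominator R + jωL = 1060 + j226.2.
Step 4 — H = 0.04355 + j0.2041.
Step 5 — Magnitude: |H| = 0.2087 (-13.6 dB); phase: φ = 78.0°.

|H| = 0.2087 (-13.6 dB), φ = 78.0°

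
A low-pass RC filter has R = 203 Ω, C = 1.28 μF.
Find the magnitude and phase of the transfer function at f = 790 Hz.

Step 1 — Angular frequency: ω = 2π·790 = 4964 rad/s.
Step 2 — Transfer function: H(jω) = 1/(1 + jωRC).
Step 3 — Denominator: 1 + jωRC = 1 + j·4964·203·1.28e-06 = 1 + j1.29.
Step 4 — H = 0.3754 - j0.4842.
Step 5 — Magnitude: |H| = 0.6127 (-4.3 dB); phase: φ = -52.2°.

|H| = 0.6127 (-4.3 dB), φ = -52.2°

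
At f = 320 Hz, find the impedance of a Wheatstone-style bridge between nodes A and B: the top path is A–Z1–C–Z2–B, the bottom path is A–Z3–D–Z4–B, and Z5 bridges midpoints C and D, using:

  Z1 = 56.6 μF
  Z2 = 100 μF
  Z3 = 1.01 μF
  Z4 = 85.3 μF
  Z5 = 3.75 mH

Step 1 — Angular frequency: ω = 2π·f = 2π·320 = 2011 rad/s.
Step 2 — Component impedances:
  Z1: Z = 1/(jωC) = -j/(ω·C) = 0 - j8.787 Ω
  Z2: Z = 1/(jωC) = -j/(ω·C) = 0 - j4.974 Ω
  Z3: Z = 1/(jωC) = -j/(ω·C) = 0 - j492.4 Ω
  Z4: Z = 1/(jωC) = -j/(ω·C) = 0 - j5.831 Ω
  Z5: Z = jωL = j·2011·0.00375 = 0 + j7.54 Ω
Step 3 — Bridge requires nodal analysis (the Z5 bridge couples midpoints C and D, so the two paths cannot be reduced to a simple series/parallel combination). Setting node B to ground and injecting 1 A at node A, the 3-node admittance system at A, C, D solves to V_A = Z_AB = 0 - j6.168 Ω = 6.168∠-90.0° Ω.

Z = 0 - j6.168 Ω = 6.168∠-90.0° Ω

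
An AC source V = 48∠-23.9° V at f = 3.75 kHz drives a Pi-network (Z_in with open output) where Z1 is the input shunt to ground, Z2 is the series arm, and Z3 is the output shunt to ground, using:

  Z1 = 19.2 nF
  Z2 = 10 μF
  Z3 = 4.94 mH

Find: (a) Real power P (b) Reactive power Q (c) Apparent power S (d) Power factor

Step 1 — Angular frequency: ω = 2π·f = 2π·3750 = 2.356e+04 rad/s.
Step 2 — Component impedances:
  Z1: Z = 1/(jωC) = -j/(ω·C) = 0 - j2210 Ω
  Z2: Z = 1/(jωC) = -j/(ω·C) = 0 - j4.244 Ω
  Z3: Z = jωL = j·2.356e+04·0.00494 = 0 + j116.4 Ω
Step 3 — With open output, the series arm Z2 and the output shunt Z3 appear in series to ground: Z2 + Z3 = 0 + j112.2 Ω.
Step 4 — Parallel with input shunt Z1: Z_in = Z1 || (Z2 + Z3) = 0 + j118.1 Ω = 118.1∠90.0° Ω.
Step 5 — Source phasor: V = 48∠-23.9° V = 43.88 - j19.45 V.
Step 6 — Current: I = V / Z = -0.1646 - j0.3714 A = 0.4063∠-113.9° A.
Step 7 — Complex power: S = V·I* = 0 + j19.5 VA.
Step 8 — Real power: P = Re(S) = 0 W.
Step 9 — Reactive power: Q = Im(S) = 19.5 VAR.
Step 10 — Apparent power: |S| = 19.5 VA.
Step 11 — Power factor: PF = P/|S| = 0 (lagging).

(a) P = 0 W  (b) Q = 19.5 VAR  (c) S = 19.5 VA  (d) PF = 0 (lagging)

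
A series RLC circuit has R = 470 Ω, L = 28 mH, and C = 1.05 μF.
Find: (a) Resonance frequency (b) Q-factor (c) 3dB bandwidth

Step 1 — Resonance: ω₀ = 1/√(LC) = 1/√(0.028·1.05e-06) = 5832 rad/s.
Step 2 — f₀ = ω₀/(2π) = 928.2 Hz.
Step 3 — Series Q: Q = ω₀L/R = 5832·0.028/470 = 0.3474.
Step 4 — Bandwidth: Δω = ω₀/Q = 1.679e+04 rad/s; BW = Δω/(2π) = 2672 Hz.

(a) f₀ = 928.2 Hz  (b) Q = 0.3474  (c) BW = 2672 Hz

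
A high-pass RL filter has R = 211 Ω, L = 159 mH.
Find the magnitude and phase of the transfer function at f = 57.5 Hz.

Step 1 — Angular frequency: ω = 2π·57.5 = 361.3 rad/s.
Step 2 — Transfer function: H(jω) = jωL/(R + jωL).
Step 3 — Numerator jωL = j·57.44; denominator R + jωL = 211 + j57.44.
Step 4 — H = 0.069 + j0.2535.
Step 5 — Magnitude: |H| = 0.2627 (-11.6 dB); phase: φ = 74.8°.

|H| = 0.2627 (-11.6 dB), φ = 74.8°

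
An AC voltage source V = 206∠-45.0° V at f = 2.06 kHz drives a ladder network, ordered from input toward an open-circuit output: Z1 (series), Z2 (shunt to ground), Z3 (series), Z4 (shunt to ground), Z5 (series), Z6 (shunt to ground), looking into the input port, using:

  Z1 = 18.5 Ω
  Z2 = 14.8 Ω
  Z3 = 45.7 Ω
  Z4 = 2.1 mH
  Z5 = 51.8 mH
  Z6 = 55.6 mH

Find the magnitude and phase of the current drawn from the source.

Step 1 — Angular frequency: ω = 2π·f = 2π·2060 = 1.294e+04 rad/s.
Step 2 — Component impedances:
  Z1: Z = R = 18.5 Ω
  Z2: Z = R = 14.8 Ω
  Z3: Z = R = 45.7 Ω
  Z4: Z = jωL = j·1.294e+04·0.0021 = 0 + j27.18 Ω
  Z5: Z = jωL = j·1.294e+04·0.0518 = 0 + j670.5 Ω
  Z6: Z = jωL = j·1.294e+04·0.0556 = 0 + j719.7 Ω
Step 3 — Ladder network (open output): work backward from the far end, alternating series and parallel combinations. Z_in = 30.27 + j1.336 Ω = 30.3∠2.5° Ω.
Step 4 — Source phasor: V = 206∠-45.0° V = 145.7 - j145.7 V.
Step 5 — Ohm's law: I = V / Z_total = (145.7 - j145.7) / (30.27 + j1.336) = 4.591 - j5.015 A.
Step 6 — Convert to polar: |I| = 6.799 A, ∠I = -47.5°.

I = 6.799∠-47.5° A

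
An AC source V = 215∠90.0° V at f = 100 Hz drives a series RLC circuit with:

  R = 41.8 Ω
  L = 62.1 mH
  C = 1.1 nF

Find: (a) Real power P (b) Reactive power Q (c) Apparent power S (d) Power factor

Step 1 — Angular frequency: ω = 2π·f = 2π·100 = 628.3 rad/s.
Step 2 — Component impedances:
  R: Z = R = 41.8 Ω
  L: Z = jωL = j·628.3·0.0621 = 0 + j39.02 Ω
  C: Z = 1/(jωC) = -j/(ω·C) = 0 - j1.447e+06 Ω
Step 3 — Series combination: Z_total = R + L + C = 41.8 - j1.447e+06 Ω = 1.447e+06∠-90.0° Ω.
Step 4 — Source phasor: V = 215∠90.0° V = 0 + j215 V.
Step 5 — Current: I = V / Z = -0.0001486 + j4.293e-09 A = 0.0001486∠180.0° A.
Step 6 — Complex power: S = V·I* = 9.23e-07 - j0.03195 VA.
Step 7 — Real power: P = Re(S) = 9.23e-07 W.
Step 8 — Reactive power: Q = Im(S) = -0.03195 VAR.
Step 9 — Apparent power: |S| = 0.03195 VA.
Step 10 — Power factor: PF = P/|S| = 2.889e-05 (leading).

(a) P = 9.23e-07 W  (b) Q = -0.03195 VAR  (c) S = 0.03195 VA  (d) PF = 2.889e-05 (leading)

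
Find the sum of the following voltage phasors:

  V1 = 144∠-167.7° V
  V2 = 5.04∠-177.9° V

Step 1 — Convert each phasor to rectangular form:
  V1 = 144·(cos(-167.7°) + j·sin(-167.7°)) = -140.7 - j30.68 V
  V2 = 5.04·(cos(-177.9°) + j·sin(-177.9°)) = -5.037 - j0.1847 V
Step 2 — Sum components: V_total = -145.7 - j30.86 V.
Step 3 — Convert to polar: |V_total| = 149 V, ∠V_total = -168.0°.

V_total = 149∠-168.0° V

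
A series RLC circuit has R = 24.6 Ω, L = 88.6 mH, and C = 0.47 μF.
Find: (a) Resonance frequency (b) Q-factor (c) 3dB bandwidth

Step 1 — Resonance: ω₀ = 1/√(LC) = 1/√(0.0886·4.7e-07) = 4900 rad/s.
Step 2 — f₀ = ω₀/(2π) = 779.9 Hz.
Step 3 — Series Q: Q = ω₀L/R = 4900·0.0886/24.6 = 17.65.
Step 4 — Bandwidth: Δω = ω₀/Q = 277.7 rad/s; BW = Δω/(2π) = 44.19 Hz.

(a) f₀ = 779.9 Hz  (b) Q = 17.65  (c) BW = 44.19 Hz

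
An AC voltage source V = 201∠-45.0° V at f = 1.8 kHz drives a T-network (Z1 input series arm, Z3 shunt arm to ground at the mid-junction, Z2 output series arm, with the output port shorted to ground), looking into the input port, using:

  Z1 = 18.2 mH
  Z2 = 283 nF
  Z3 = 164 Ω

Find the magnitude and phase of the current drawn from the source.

Step 1 — Angular frequency: ω = 2π·f = 2π·1800 = 1.131e+04 rad/s.
Step 2 — Component impedances:
  Z1: Z = jωL = j·1.131e+04·0.0182 = 0 + j205.8 Ω
  Z2: Z = 1/(jωC) = -j/(ω·C) = 0 - j312.4 Ω
  Z3: Z = R = 164 Ω
Step 3 — With the output port shorted to ground, the output series arm Z2 runs from the junction to ground; the shunt arm Z3 also runs from the junction to ground. They appear in parallel: Z3 || Z2 = 128.6 - j67.49 Ω.
Step 4 — Series with input arm Z1: Z_in = Z1 + (Z3 || Z2) = 128.6 + j138.3 Ω = 188.9∠47.1° Ω.
Step 5 — Source phasor: V = 201∠-45.0° V = 142.1 - j142.1 V.
Step 6 — Ohm's law: I = V / Z_total = (142.1 - j142.1) / (128.6 + j138.3) = -0.03894 - j1.064 A.
Step 7 — Convert to polar: |I| = 1.064 A, ∠I = -92.1°.

I = 1.064∠-92.1° A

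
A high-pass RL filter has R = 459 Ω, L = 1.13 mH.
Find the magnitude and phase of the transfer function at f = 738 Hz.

Step 1 — Angular frequency: ω = 2π·738 = 4637 rad/s.
Step 2 — Transfer function: H(jω) = jωL/(R + jωL).
Step 3 — Numerator jωL = j·5.24; denominator R + jωL = 459 + j5.24.
Step 4 — H = 0.0001303 + j0.01141.
Step 5 — Magnitude: |H| = 0.01141 (-38.9 dB); phase: φ = 89.3°.

|H| = 0.01141 (-38.9 dB), φ = 89.3°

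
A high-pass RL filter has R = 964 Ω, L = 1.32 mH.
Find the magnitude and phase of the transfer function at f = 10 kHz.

Step 1 — Angular frequency: ω = 2π·1e+04 = 6.283e+04 rad/s.
Step 2 — Transfer function: H(jω) = jωL/(R + jωL).
Step 3 — Numerator jωL = j·82.94; denominator R + jωL = 964 + j82.94.
Step 4 — H = 0.007348 + j0.0854.
Step 5 — Magnitude: |H| = 0.08572 (-21.3 dB); phase: φ = 85.1°.

|H| = 0.08572 (-21.3 dB), φ = 85.1°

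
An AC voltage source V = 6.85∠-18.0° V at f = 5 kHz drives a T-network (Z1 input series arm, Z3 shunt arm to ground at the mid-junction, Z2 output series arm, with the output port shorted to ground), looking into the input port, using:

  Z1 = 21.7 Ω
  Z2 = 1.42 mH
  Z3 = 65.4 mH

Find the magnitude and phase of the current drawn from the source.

Step 1 — Angular frequency: ω = 2π·f = 2π·5000 = 3.142e+04 rad/s.
Step 2 — Component impedances:
  Z1: Z = R = 21.7 Ω
  Z2: Z = jωL = j·3.142e+04·0.00142 = 0 + j44.61 Ω
  Z3: Z = jωL = j·3.142e+04·0.0654 = 0 + j2055 Ω
Step 3 — With the output port shorted to ground, the output series arm Z2 runs from the junction to ground; the shunt arm Z3 also runs from the junction to ground. They appear in parallel: Z3 || Z2 = 0 + j43.66 Ω.
Step 4 — Series with input arm Z1: Z_in = Z1 + (Z3 || Z2) = 21.7 + j43.66 Ω = 48.76∠63.6° Ω.
Step 5 — Source phasor: V = 6.85∠-18.0° V = 6.515 - j2.117 V.
Step 6 — Ohm's law: I = V / Z_total = (6.515 - j2.117) / (21.7 + j43.66) = 0.02059 - j0.139 A.
Step 7 — Convert to polar: |I| = 0.1405 A, ∠I = -81.6°.

I = 0.1405∠-81.6° A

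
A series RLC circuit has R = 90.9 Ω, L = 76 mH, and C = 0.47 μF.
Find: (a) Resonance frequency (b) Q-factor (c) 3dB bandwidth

Step 1 — Resonance: ω₀ = 1/√(LC) = 1/√(0.076·4.7e-07) = 5291 rad/s.
Step 2 — f₀ = ω₀/(2π) = 842.1 Hz.
Step 3 — Series Q: Q = ω₀L/R = 5291·0.076/90.9 = 4.424.
Step 4 — Bandwidth: Δω = ω₀/Q = 1196 rad/s; BW = Δω/(2π) = 190.4 Hz.

(a) f₀ = 842.1 Hz  (b) Q = 4.424  (c) BW = 190.4 Hz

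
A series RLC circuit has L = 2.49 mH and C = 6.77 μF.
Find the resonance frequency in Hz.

Step 1 — Resonance condition Im(Z)=0 gives ω₀ = 1/√(LC).
Step 2 — ω₀ = 1/√(0.00249·6.77e-06) = 7702 rad/s.
Step 3 — f₀ = ω₀/(2π) = 1226 Hz.

f₀ = 1226 Hz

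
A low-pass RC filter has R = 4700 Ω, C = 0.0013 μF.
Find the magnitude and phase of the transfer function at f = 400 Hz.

Step 1 — Angular frequency: ω = 2π·400 = 2513 rad/s.
Step 2 — Transfer function: H(jω) = 1/(1 + jωRC).
Step 3 — Denominator: 1 + jωRC = 1 + j·2513·4700·1.3e-09 = 1 + j0.01536.
Step 4 — H = 0.9998 - j0.01535.
Step 5 — Magnitude: |H| = 0.9999 (-0.0 dB); phase: φ = -0.9°.

|H| = 0.9999 (-0.0 dB), φ = -0.9°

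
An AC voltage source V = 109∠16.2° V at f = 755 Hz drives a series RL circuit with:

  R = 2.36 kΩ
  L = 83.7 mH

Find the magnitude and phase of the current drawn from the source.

Step 1 — Angular frequency: ω = 2π·f = 2π·755 = 4744 rad/s.
Step 2 — Component impedances:
  R: Z = R = 2360 Ω
  L: Z = jωL = j·4744·0.0837 = 0 + j397.1 Ω
Step 3 — Series combination: Z_total = R + L = 2360 + j397.1 Ω = 2393∠9.6° Ω.
Step 4 — Source phasor: V = 109∠16.2° V = 104.7 + j30.41 V.
Step 5 — Ohm's law: I = V / Z_total = (104.7 + j30.41) / (2360 + j397.1) = 0.04524 + j0.005274 A.
Step 6 — Convert to polar: |I| = 0.04555 A, ∠I = 6.6°.

I = 0.04555∠6.6° A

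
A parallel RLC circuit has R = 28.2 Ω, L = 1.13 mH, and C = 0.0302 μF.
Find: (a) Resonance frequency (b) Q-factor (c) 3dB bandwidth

Step 1 — Resonance: ω₀ = 1/√(LC) = 1/√(0.00113·3.02e-08) = 1.712e+05 rad/s.
Step 2 — f₀ = ω₀/(2π) = 2.724e+04 Hz.
Step 3 — Parallel Q: Q = R/(ω₀L) = 28.2/(1.712e+05·0.00113) = 0.1458.
Step 4 — Bandwidth: Δω = ω₀/Q = 1.174e+06 rad/s; BW = Δω/(2π) = 1.869e+05 Hz.

(a) f₀ = 2.724e+04 Hz  (b) Q = 0.1458  (c) BW = 1.869e+05 Hz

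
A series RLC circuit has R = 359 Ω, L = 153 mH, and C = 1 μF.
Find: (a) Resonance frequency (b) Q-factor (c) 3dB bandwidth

Step 1 — Resonance: ω₀ = 1/√(LC) = 1/√(0.153·1e-06) = 2557 rad/s.
Step 2 — f₀ = ω₀/(2π) = 406.9 Hz.
Step 3 — Series Q: Q = ω₀L/R = 2557·0.153/359 = 1.09.
Step 4 — Bandwidth: Δω = ω₀/Q = 2346 rad/s; BW = Δω/(2π) = 373.4 Hz.

(a) f₀ = 406.9 Hz  (b) Q = 1.09  (c) BW = 373.4 Hz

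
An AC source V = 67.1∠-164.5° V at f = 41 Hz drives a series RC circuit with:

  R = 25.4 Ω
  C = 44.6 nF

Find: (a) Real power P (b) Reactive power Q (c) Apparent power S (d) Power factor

Step 1 — Angular frequency: ω = 2π·f = 2π·41 = 257.6 rad/s.
Step 2 — Component impedances:
  R: Z = R = 25.4 Ω
  C: Z = 1/(jωC) = -j/(ω·C) = 0 - j8.704e+04 Ω
Step 3 — Series combination: Z_total = R + C = 25.4 - j8.704e+04 Ω = 8.704e+04∠-90.0° Ω.
Step 4 — Source phasor: V = 67.1∠-164.5° V = -64.66 - j17.93 V.
Step 5 — Current: I = V / Z = 0.0002058 - j0.000743 A = 0.0007709∠-74.5° A.
Step 6 — Complex power: S = V·I* = 1.51e-05 - j0.05173 VA.
Step 7 — Real power: P = Re(S) = 1.51e-05 W.
Step 8 — Reactive power: Q = Im(S) = -0.05173 VAR.
Step 9 — Apparent power: |S| = 0.05173 VA.
Step 10 — Power factor: PF = P/|S| = 0.0002918 (leading).

(a) P = 1.51e-05 W  (b) Q = -0.05173 VAR  (c) S = 0.05173 VA  (d) PF = 0.0002918 (leading)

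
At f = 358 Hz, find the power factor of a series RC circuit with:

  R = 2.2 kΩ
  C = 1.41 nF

Step 1 — Angular frequency: ω = 2π·f = 2π·358 = 2249 rad/s.
Step 2 — Component impedances:
  R: Z = R = 2200 Ω
  C: Z = 1/(jωC) = -j/(ω·C) = 0 - j3.153e+05 Ω
Step 3 — Series combination: Z_total = R + C = 2200 - j3.153e+05 Ω = 3.153e+05∠-89.6° Ω.
Step 4 — Power factor: PF = cos(φ) = Re(Z)/|Z| = 2200/3.153e+05 = 0.006977.
Step 5 — Type: Im(Z) = -3.153e+05 ⇒ leading (phase φ = -89.6°).

PF = 0.006977 (leading, φ = -89.6°)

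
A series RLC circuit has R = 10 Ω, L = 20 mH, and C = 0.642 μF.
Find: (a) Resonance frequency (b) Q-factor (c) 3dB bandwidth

Step 1 — Resonance: ω₀ = 1/√(LC) = 1/√(0.02·6.42e-07) = 8825 rad/s.
Step 2 — f₀ = ω₀/(2π) = 1405 Hz.
Step 3 — Series Q: Q = ω₀L/R = 8825·0.02/10 = 17.65.
Step 4 — Bandwidth: Δω = ω₀/Q = 500 rad/s; BW = Δω/(2π) = 79.58 Hz.

(a) f₀ = 1405 Hz  (b) Q = 17.65  (c) BW = 79.58 Hz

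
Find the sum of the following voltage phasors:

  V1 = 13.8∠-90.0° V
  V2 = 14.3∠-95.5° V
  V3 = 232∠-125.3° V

Step 1 — Convert each phasor to rectangular form:
  V1 = 13.8·(cos(-90.0°) + j·sin(-90.0°)) = 0 - j13.8 V
  V2 = 14.3·(cos(-95.5°) + j·sin(-95.5°)) = -1.371 - j14.23 V
  V3 = 232·(cos(-125.3°) + j·sin(-125.3°)) = -134.1 - j189.3 V
Step 2 — Sum components: V_total = -135.4 - j217.4 V.
Step 3 — Convert to polar: |V_total| = 256.1 V, ∠V_total = -121.9°.

V_total = 256.1∠-121.9° V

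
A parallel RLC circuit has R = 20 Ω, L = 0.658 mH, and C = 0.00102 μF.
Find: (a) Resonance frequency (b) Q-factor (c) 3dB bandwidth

Step 1 — Resonance: ω₀ = 1/√(LC) = 1/√(0.000658·1.02e-09) = 1.221e+06 rad/s.
Step 2 — f₀ = ω₀/(2π) = 1.943e+05 Hz.
Step 3 — Parallel Q: Q = R/(ω₀L) = 20/(1.221e+06·0.000658) = 0.0249.
Step 4 — Bandwidth: Δω = ω₀/Q = 4.902e+07 rad/s; BW = Δω/(2π) = 7.802e+06 Hz.

(a) f₀ = 1.943e+05 Hz  (b) Q = 0.0249  (c) BW = 7.802e+06 Hz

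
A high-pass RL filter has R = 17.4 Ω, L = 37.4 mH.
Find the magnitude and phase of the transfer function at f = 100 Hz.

Step 1 — Angular frequency: ω = 2π·100 = 628.3 rad/s.
Step 2 — Transfer function: H(jω) = jωL/(R + jωL).
Step 3 — Numerator jωL = j·23.5; denominator R + jωL = 17.4 + j23.5.
Step 4 — H = 0.6459 + j0.4782.
Step 5 — Magnitude: |H| = 0.8037 (-1.9 dB); phase: φ = 36.5°.

|H| = 0.8037 (-1.9 dB), φ = 36.5°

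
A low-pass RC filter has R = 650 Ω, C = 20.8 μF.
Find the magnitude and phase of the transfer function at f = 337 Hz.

Step 1 — Angular frequency: ω = 2π·337 = 2117 rad/s.
Step 2 — Transfer function: H(jω) = 1/(1 + jωRC).
Step 3 — Denominator: 1 + jωRC = 1 + j·2117·650·2.08e-05 = 1 + j28.63.
Step 4 — H = 0.001219 - j0.03489.
Step 5 — Magnitude: |H| = 0.03491 (-29.1 dB); phase: φ = -88.0°.

|H| = 0.03491 (-29.1 dB), φ = -88.0°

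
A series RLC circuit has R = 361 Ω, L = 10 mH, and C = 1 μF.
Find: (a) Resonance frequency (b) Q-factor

Step 1 — Resonance condition Im(Z)=0 gives ω₀ = 1/√(LC).
Step 2 — ω₀ = 1/√(0.01·1e-06) = 1e+04 rad/s.
Step 3 — f₀ = ω₀/(2π) = 1592 Hz.
Step 4 — Series Q: Q = ω₀L/R = 1e+04·0.01/361 = 0.277.

(a) f₀ = 1592 Hz  (b) Q = 0.277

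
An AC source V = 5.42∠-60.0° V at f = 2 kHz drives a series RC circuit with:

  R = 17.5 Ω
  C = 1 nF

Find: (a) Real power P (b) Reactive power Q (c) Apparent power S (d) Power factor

Step 1 — Angular frequency: ω = 2π·f = 2π·2000 = 1.257e+04 rad/s.
Step 2 — Component impedances:
  R: Z = R = 17.5 Ω
  C: Z = 1/(jωC) = -j/(ω·C) = 0 - j7.958e+04 Ω
Step 3 — Series combination: Z_total = R + C = 17.5 - j7.958e+04 Ω = 7.958e+04∠-90.0° Ω.
Step 4 — Source phasor: V = 5.42∠-60.0° V = 2.71 - j4.694 V.
Step 5 — Current: I = V / Z = 5.899e-05 + j3.404e-05 A = 6.811e-05∠30.0° A.
Step 6 — Complex power: S = V·I* = 8.118e-08 - j0.0003692 VA.
Step 7 — Real power: P = Re(S) = 8.118e-08 W.
Step 8 — Reactive power: Q = Im(S) = -0.0003692 VAR.
Step 9 — Apparent power: |S| = 0.0003692 VA.
Step 10 — Power factor: PF = P/|S| = 0.0002199 (leading).

(a) P = 8.118e-08 W  (b) Q = -0.0003692 VAR  (c) S = 0.0003692 VA  (d) PF = 0.0002199 (leading)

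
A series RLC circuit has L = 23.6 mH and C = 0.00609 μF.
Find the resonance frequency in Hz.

Step 1 — Resonance condition Im(Z)=0 gives ω₀ = 1/√(LC).
Step 2 — ω₀ = 1/√(0.0236·6.09e-09) = 8.341e+04 rad/s.
Step 3 — f₀ = ω₀/(2π) = 1.328e+04 Hz.

f₀ = 1.328e+04 Hz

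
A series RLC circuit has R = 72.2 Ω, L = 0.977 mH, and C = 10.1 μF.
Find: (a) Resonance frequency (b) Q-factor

Step 1 — Resonance condition Im(Z)=0 gives ω₀ = 1/√(LC).
Step 2 — ω₀ = 1/√(0.000977·1.01e-05) = 1.007e+04 rad/s.
Step 3 — f₀ = ω₀/(2π) = 1602 Hz.
Step 4 — Series Q: Q = ω₀L/R = 1.007e+04·0.000977/72.2 = 0.1362.

(a) f₀ = 1602 Hz  (b) Q = 0.1362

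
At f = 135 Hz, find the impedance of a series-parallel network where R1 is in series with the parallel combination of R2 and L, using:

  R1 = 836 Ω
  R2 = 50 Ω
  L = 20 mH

Step 1 — Angular frequency: ω = 2π·f = 2π·135 = 848.2 rad/s.
Step 2 — Component impedances:
  R1: Z = R = 836 Ω
  R2: Z = R = 50 Ω
  L: Z = jωL = j·848.2·0.02 = 0 + j16.96 Ω
Step 3 — Parallel branch: R2 || L = 1/(1/R2 + 1/L) = 5.162 + j15.21 Ω.
Step 4 — Series with R1: Z_total = R1 + (R2 || L) = 841.2 + j15.21 Ω = 841.3∠1.0° Ω.

Z = 841.2 + j15.21 Ω = 841.3∠1.0° Ω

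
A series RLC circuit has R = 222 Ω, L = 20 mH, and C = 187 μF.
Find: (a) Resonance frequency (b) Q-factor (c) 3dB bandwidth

Step 1 — Resonance: ω₀ = 1/√(LC) = 1/√(0.02·0.000187) = 517.1 rad/s.
Step 2 — f₀ = ω₀/(2π) = 82.3 Hz.
Step 3 — Series Q: Q = ω₀L/R = 517.1·0.02/222 = 0.04658.
Step 4 — Bandwidth: Δω = ω₀/Q = 1.11e+04 rad/s; BW = Δω/(2π) = 1767 Hz.

(a) f₀ = 82.3 Hz  (b) Q = 0.04658  (c) BW = 1767 Hz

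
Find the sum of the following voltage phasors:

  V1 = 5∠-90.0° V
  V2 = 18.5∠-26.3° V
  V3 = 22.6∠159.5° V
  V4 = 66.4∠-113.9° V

Step 1 — Convert each phasor to rectangular form:
  V1 = 5·(cos(-90.0°) + j·sin(-90.0°)) = 0 - j5 V
  V2 = 18.5·(cos(-26.3°) + j·sin(-26.3°)) = 16.58 - j8.197 V
  V3 = 22.6·(cos(159.5°) + j·sin(159.5°)) = -21.17 + j7.915 V
  V4 = 66.4·(cos(-113.9°) + j·sin(-113.9°)) = -26.9 - j60.71 V
Step 2 — Sum components: V_total = -31.49 - j65.99 V.
Step 3 — Convert to polar: |V_total| = 73.12 V, ∠V_total = -115.5°.

V_total = 73.12∠-115.5° V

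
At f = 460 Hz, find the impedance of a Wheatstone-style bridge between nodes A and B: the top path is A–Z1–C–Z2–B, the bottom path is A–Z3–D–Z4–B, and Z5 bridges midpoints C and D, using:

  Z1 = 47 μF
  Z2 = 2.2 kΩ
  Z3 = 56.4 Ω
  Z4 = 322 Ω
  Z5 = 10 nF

Step 1 — Angular frequency: ω = 2π·f = 2π·460 = 2890 rad/s.
Step 2 — Component impedances:
  Z1: Z = 1/(jωC) = -j/(ω·C) = 0 - j7.361 Ω
  Z2: Z = R = 2200 Ω
  Z3: Z = R = 56.4 Ω
  Z4: Z = R = 322 Ω
  Z5: Z = 1/(jωC) = -j/(ω·C) = 0 - j3.46e+04 Ω
Step 3 — Bridge requires nodal analysis (the Z5 bridge couples midpoints C and D, so the two paths cannot be reduced to a simple series/parallel combination). Setting node B to ground and injecting 1 A at node A, the 3-node admittance system at A, C, D solves to V_A = Z_AB = 322.9 - j0.2254 Ω = 322.9∠-0.0° Ω.

Z = 322.9 - j0.2254 Ω = 322.9∠-0.0° Ω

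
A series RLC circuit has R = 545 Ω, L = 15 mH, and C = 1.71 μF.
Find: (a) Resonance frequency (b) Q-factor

Step 1 — Resonance condition Im(Z)=0 gives ω₀ = 1/√(LC).
Step 2 — ω₀ = 1/√(0.015·1.71e-06) = 6244 rad/s.
Step 3 — f₀ = ω₀/(2π) = 993.7 Hz.
Step 4 — Series Q: Q = ω₀L/R = 6244·0.015/545 = 0.1719.

(a) f₀ = 993.7 Hz  (b) Q = 0.1719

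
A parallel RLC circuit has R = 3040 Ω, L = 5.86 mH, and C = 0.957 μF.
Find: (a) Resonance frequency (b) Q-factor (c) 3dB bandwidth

Step 1 — Resonance: ω₀ = 1/√(LC) = 1/√(0.00586·9.57e-07) = 1.335e+04 rad/s.
Step 2 — f₀ = ω₀/(2π) = 2125 Hz.
Step 3 — Parallel Q: Q = R/(ω₀L) = 3040/(1.335e+04·0.00586) = 38.85.
Step 4 — Bandwidth: Δω = ω₀/Q = 343.7 rad/s; BW = Δω/(2π) = 54.71 Hz.

(a) f₀ = 2125 Hz  (b) Q = 38.85  (c) BW = 54.71 Hz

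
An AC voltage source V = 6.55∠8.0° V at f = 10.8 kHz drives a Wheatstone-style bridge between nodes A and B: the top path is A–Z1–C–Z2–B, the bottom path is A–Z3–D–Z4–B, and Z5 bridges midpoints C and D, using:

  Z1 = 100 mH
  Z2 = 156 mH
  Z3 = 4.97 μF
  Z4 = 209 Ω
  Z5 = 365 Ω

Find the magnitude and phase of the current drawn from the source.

Step 1 — Angular frequency: ω = 2π·f = 2π·1.08e+04 = 6.786e+04 rad/s.
Step 2 — Component impedances:
  Z1: Z = jωL = j·6.786e+04·0.1 = 0 + j6786 Ω
  Z2: Z = jωL = j·6.786e+04·0.156 = 0 + j1.059e+04 Ω
  Z3: Z = 1/(jωC) = -j/(ω·C) = 0 - j2.965 Ω
  Z4: Z = R = 209 Ω
  Z5: Z = R = 365 Ω
Step 3 — Bridge requires nodal analysis (the Z5 bridge couples midpoints C and D, so the two paths cannot be reduced to a simple series/parallel combination). Setting node B to ground and injecting 1 A at node A, the 3-node admittance system at A, C, D solves to V_A = Z_AB = 208.8 + j1.134 Ω = 208.8∠0.3° Ω.
Step 4 — Source phasor: V = 6.55∠8.0° V = 6.486 + j0.9116 V.
Step 5 — Ohm's law: I = V / Z_total = (6.486 + j0.9116) / (208.8 + j1.134) = 0.03109 + j0.004197 A.
Step 6 — Convert to polar: |I| = 0.03137 A, ∠I = 7.7°.

I = 0.03137∠7.7° A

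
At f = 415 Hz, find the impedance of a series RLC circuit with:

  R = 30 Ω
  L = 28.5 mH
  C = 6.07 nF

Step 1 — Angular frequency: ω = 2π·f = 2π·415 = 2608 rad/s.
Step 2 — Component impedances:
  R: Z = R = 30 Ω
  L: Z = jωL = j·2608·0.0285 = 0 + j74.31 Ω
  C: Z = 1/(jωC) = -j/(ω·C) = 0 - j6.318e+04 Ω
Step 3 — Series combination: Z_total = R + L + C = 30 - j6.311e+04 Ω = 6.311e+04∠-90.0° Ω.

Z = 30 - j6.311e+04 Ω = 6.311e+04∠-90.0° Ω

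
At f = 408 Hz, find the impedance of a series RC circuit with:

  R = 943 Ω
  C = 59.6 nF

Step 1 — Angular frequency: ω = 2π·f = 2π·408 = 2564 rad/s.
Step 2 — Component impedances:
  R: Z = R = 943 Ω
  C: Z = 1/(jωC) = -j/(ω·C) = 0 - j6545 Ω
Step 3 — Series combination: Z_total = R + C = 943 - j6545 Ω = 6613∠-81.8° Ω.

Z = 943 - j6545 Ω = 6613∠-81.8° Ω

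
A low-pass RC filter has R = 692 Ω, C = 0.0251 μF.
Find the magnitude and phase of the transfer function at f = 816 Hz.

Step 1 — Angular frequency: ω = 2π·816 = 5127 rad/s.
Step 2 — Transfer function: H(jω) = 1/(1 + jωRC).
Step 3 — Denominator: 1 + jωRC = 1 + j·5127·692·2.51e-08 = 1 + j0.08905.
Step 4 — H = 0.9921 - j0.08835.
Step 5 — Magnitude: |H| = 0.9961 (-0.0 dB); phase: φ = -5.1°.

|H| = 0.9961 (-0.0 dB), φ = -5.1°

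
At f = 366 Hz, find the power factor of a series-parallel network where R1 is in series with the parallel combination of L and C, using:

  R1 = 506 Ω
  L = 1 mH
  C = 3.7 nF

Step 1 — Angular frequency: ω = 2π·f = 2π·366 = 2300 rad/s.
Step 2 — Component impedances:
  R1: Z = R = 506 Ω
  L: Z = jωL = j·2300·0.001 = 0 + j2.3 Ω
  C: Z = 1/(jωC) = -j/(ω·C) = 0 - j1.175e+05 Ω
Step 3 — Parallel branch: L || C = 1/(1/L + 1/C) = 0 + j2.3 Ω.
Step 4 — Series with R1: Z_total = R1 + (L || C) = 506 + j2.3 Ω = 506∠0.3° Ω.
Step 5 — Power factor: PF = cos(φ) = Re(Z)/|Z| = 506/506 = 1.
Step 6 — Type: Im(Z) = 2.3 ⇒ lagging (phase φ = 0.3°).

PF = 1 (lagging, φ = 0.3°)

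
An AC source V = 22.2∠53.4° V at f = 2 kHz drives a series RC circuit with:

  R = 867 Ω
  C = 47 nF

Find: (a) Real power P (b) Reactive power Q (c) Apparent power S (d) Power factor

Step 1 — Angular frequency: ω = 2π·f = 2π·2000 = 1.257e+04 rad/s.
Step 2 — Component impedances:
  R: Z = R = 867 Ω
  C: Z = 1/(jωC) = -j/(ω·C) = 0 - j1693 Ω
Step 3 — Series combination: Z_total = R + C = 867 - j1693 Ω = 1902∠-62.9° Ω.
Step 4 — Source phasor: V = 22.2∠53.4° V = 13.24 + j17.82 V.
Step 5 — Current: I = V / Z = -0.005168 + j0.01046 A = 0.01167∠116.3° A.
Step 6 — Complex power: S = V·I* = 0.1181 - j0.2306 VA.
Step 7 — Real power: P = Re(S) = 0.1181 W.
Step 8 — Reactive power: Q = Im(S) = -0.2306 VAR.
Step 9 — Apparent power: |S| = 0.2591 VA.
Step 10 — Power factor: PF = P/|S| = 0.4558 (leading).

(a) P = 0.1181 W  (b) Q = -0.2306 VAR  (c) S = 0.2591 VA  (d) PF = 0.4558 (leading)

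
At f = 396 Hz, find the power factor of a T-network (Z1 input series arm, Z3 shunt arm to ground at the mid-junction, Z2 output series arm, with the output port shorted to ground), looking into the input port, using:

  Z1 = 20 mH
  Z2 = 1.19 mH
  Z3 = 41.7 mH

Step 1 — Angular frequency: ω = 2π·f = 2π·396 = 2488 rad/s.
Step 2 — Component impedances:
  Z1: Z = jωL = j·2488·0.02 = 0 + j49.76 Ω
  Z2: Z = jωL = j·2488·0.00119 = 0 + j2.961 Ω
  Z3: Z = jωL = j·2488·0.0417 = 0 + j103.8 Ω
Step 3 — With the output port shorted to ground, the output series arm Z2 runs from the junction to ground; the shunt arm Z3 also runs from the junction to ground. They appear in parallel: Z3 || Z2 = 0 + j2.879 Ω.
Step 4 — Series with input arm Z1: Z_in = Z1 + (Z3 || Z2) = 0 + j52.64 Ω = 52.64∠90.0° Ω.
Step 5 — Power factor: PF = cos(φ) = Re(Z)/|Z| = 0/52.64 = 0.
Step 6 — Type: Im(Z) = 52.64 ⇒ lagging (phase φ = 90.0°).

PF = 0 (lagging, φ = 90.0°)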